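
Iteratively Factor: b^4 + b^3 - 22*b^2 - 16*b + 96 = (b + 3)*(b^3 - 2*b^2 - 16*b + 32) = (b + 3)*(b + 4)*(b^2 - 6*b + 8) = (b - 4)*(b + 3)*(b + 4)*(b - 2)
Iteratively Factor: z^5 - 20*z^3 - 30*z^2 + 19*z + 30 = (z - 1)*(z^4 + z^3 - 19*z^2 - 49*z - 30) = (z - 1)*(z + 3)*(z^3 - 2*z^2 - 13*z - 10) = (z - 5)*(z - 1)*(z + 3)*(z^2 + 3*z + 2) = (z - 5)*(z - 1)*(z + 1)*(z + 3)*(z + 2)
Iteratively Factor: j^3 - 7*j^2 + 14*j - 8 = (j - 4)*(j^2 - 3*j + 2) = (j - 4)*(j - 2)*(j - 1)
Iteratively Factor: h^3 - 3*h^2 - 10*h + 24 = (h + 3)*(h^2 - 6*h + 8) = (h - 4)*(h + 3)*(h - 2)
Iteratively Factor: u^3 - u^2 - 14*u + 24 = (u - 2)*(u^2 + u - 12) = (u - 3)*(u - 2)*(u + 4)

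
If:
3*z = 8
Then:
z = 8/3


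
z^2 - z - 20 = (z - 5)*(z + 4)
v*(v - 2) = v^2 - 2*v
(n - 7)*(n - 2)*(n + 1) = n^3 - 8*n^2 + 5*n + 14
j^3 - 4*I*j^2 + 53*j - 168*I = (j - 8*I)*(j - 3*I)*(j + 7*I)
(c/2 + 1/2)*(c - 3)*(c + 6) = c^3/2 + 2*c^2 - 15*c/2 - 9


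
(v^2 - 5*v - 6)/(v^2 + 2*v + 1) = (v - 6)/(v + 1)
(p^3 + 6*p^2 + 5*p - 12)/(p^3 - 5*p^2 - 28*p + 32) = (p + 3)/(p - 8)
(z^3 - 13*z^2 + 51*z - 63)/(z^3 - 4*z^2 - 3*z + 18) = (z - 7)/(z + 2)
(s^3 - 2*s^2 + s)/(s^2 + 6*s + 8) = s*(s^2 - 2*s + 1)/(s^2 + 6*s + 8)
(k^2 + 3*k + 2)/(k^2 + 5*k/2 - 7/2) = 2*(k^2 + 3*k + 2)/(2*k^2 + 5*k - 7)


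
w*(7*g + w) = 7*g*w + w^2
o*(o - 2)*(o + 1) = o^3 - o^2 - 2*o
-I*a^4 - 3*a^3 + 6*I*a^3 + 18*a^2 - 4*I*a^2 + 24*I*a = a*(a - 6)*(a - 4*I)*(-I*a + 1)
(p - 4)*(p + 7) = p^2 + 3*p - 28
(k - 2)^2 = k^2 - 4*k + 4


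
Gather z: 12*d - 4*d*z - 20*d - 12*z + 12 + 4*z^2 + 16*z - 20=-8*d + 4*z^2 + z*(4 - 4*d) - 8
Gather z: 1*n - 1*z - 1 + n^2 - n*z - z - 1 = n^2 + n + z*(-n - 2) - 2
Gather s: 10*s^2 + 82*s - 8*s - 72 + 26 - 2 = 10*s^2 + 74*s - 48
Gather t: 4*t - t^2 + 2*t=-t^2 + 6*t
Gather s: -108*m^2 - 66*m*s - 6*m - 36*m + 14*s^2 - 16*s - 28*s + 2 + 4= -108*m^2 - 42*m + 14*s^2 + s*(-66*m - 44) + 6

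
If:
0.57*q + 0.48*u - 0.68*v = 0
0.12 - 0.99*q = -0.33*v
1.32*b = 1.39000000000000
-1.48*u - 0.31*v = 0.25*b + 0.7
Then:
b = 1.05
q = -0.02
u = -0.56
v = -0.41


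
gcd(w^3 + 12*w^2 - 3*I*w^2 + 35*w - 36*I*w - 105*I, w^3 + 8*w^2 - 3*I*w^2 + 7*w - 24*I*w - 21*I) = w^2 + w*(7 - 3*I) - 21*I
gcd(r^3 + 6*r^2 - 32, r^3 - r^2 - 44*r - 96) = r + 4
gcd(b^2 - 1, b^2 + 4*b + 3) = b + 1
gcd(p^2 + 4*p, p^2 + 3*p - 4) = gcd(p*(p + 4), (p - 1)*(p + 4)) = p + 4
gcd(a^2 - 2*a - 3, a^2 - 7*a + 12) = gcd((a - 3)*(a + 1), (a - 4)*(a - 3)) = a - 3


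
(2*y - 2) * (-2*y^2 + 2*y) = -4*y^3 + 8*y^2 - 4*y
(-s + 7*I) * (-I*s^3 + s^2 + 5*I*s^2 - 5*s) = I*s^4 + 6*s^3 - 5*I*s^3 - 30*s^2 + 7*I*s^2 - 35*I*s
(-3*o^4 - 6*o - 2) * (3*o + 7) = -9*o^5 - 21*o^4 - 18*o^2 - 48*o - 14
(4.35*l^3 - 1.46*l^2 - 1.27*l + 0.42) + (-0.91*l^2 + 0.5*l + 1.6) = 4.35*l^3 - 2.37*l^2 - 0.77*l + 2.02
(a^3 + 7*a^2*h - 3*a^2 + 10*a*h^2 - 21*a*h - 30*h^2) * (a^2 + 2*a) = a^5 + 7*a^4*h - a^4 + 10*a^3*h^2 - 7*a^3*h - 6*a^3 - 10*a^2*h^2 - 42*a^2*h - 60*a*h^2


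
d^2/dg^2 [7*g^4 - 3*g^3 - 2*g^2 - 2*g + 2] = 84*g^2 - 18*g - 4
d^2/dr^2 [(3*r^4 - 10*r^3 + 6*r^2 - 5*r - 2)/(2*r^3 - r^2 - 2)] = 2*(7*r^6 - 24*r^5 - 240*r^4 + 215*r^3 - 90*r^2 - 114*r + 28)/(8*r^9 - 12*r^8 + 6*r^7 - 25*r^6 + 24*r^5 - 6*r^4 + 24*r^3 - 12*r^2 - 8)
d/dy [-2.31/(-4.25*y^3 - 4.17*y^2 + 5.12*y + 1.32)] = (-29.4525*y^2 - 19.2654*y + 11.8272)/(4.25*y^3 + 4.17*y^2 - 5.12*y - 1.32)^2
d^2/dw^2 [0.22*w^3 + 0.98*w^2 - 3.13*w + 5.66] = 1.32*w + 1.96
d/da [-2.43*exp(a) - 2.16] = -2.43*exp(a)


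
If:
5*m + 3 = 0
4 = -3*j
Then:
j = -4/3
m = -3/5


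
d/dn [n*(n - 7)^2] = (n - 7)*(3*n - 7)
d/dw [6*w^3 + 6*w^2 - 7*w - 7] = 18*w^2 + 12*w - 7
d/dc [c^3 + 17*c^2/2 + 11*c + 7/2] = 3*c^2 + 17*c + 11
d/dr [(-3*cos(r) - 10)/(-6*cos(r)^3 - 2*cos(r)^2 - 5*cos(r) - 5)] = 4*(36*cos(r)^3 + 186*cos(r)^2 + 40*cos(r) + 35)*sin(r)/(-4*sin(r)^2 + 19*cos(r) + 3*cos(3*r) + 14)^2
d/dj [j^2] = 2*j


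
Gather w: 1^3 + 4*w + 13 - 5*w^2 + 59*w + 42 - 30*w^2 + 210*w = -35*w^2 + 273*w + 56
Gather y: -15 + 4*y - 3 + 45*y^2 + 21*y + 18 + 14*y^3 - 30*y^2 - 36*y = 14*y^3 + 15*y^2 - 11*y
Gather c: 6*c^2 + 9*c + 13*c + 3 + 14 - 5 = 6*c^2 + 22*c + 12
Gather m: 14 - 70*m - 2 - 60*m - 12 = -130*m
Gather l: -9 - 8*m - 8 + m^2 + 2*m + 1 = m^2 - 6*m - 16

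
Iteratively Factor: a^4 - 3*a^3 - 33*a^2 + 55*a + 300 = (a + 4)*(a^3 - 7*a^2 - 5*a + 75) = (a + 3)*(a + 4)*(a^2 - 10*a + 25) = (a - 5)*(a + 3)*(a + 4)*(a - 5)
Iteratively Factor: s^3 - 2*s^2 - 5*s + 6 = (s - 3)*(s^2 + s - 2) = (s - 3)*(s - 1)*(s + 2)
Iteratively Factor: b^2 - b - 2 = (b + 1)*(b - 2)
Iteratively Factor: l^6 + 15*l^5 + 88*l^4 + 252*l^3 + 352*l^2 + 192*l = (l + 2)*(l^5 + 13*l^4 + 62*l^3 + 128*l^2 + 96*l) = (l + 2)^2*(l^4 + 11*l^3 + 40*l^2 + 48*l) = (l + 2)^2*(l + 4)*(l^3 + 7*l^2 + 12*l) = (l + 2)^2*(l + 4)^2*(l^2 + 3*l) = (l + 2)^2*(l + 3)*(l + 4)^2*(l)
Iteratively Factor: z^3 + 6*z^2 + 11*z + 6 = (z + 3)*(z^2 + 3*z + 2) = (z + 2)*(z + 3)*(z + 1)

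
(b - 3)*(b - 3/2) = b^2 - 9*b/2 + 9/2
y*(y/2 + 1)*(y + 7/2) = y^3/2 + 11*y^2/4 + 7*y/2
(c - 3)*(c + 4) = c^2 + c - 12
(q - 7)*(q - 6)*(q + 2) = q^3 - 11*q^2 + 16*q + 84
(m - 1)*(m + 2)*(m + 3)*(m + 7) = m^4 + 11*m^3 + 29*m^2 + m - 42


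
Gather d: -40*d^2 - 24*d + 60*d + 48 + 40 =-40*d^2 + 36*d + 88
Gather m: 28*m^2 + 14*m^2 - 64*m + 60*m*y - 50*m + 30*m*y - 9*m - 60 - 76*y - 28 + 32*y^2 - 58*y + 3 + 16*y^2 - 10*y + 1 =42*m^2 + m*(90*y - 123) + 48*y^2 - 144*y - 84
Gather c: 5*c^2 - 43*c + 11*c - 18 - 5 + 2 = 5*c^2 - 32*c - 21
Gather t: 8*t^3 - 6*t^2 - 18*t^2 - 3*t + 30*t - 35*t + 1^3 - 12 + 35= 8*t^3 - 24*t^2 - 8*t + 24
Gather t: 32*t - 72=32*t - 72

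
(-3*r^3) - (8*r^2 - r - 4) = -3*r^3 - 8*r^2 + r + 4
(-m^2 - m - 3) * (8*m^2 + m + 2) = -8*m^4 - 9*m^3 - 27*m^2 - 5*m - 6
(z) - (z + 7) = -7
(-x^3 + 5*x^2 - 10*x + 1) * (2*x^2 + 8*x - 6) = -2*x^5 + 2*x^4 + 26*x^3 - 108*x^2 + 68*x - 6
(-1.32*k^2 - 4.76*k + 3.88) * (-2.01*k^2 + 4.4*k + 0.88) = 2.6532*k^4 + 3.7596*k^3 - 29.9044*k^2 + 12.8832*k + 3.4144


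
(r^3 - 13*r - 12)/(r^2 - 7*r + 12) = (r^2 + 4*r + 3)/(r - 3)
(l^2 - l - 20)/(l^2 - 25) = (l + 4)/(l + 5)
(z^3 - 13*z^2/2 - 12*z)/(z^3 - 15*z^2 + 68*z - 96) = z*(2*z + 3)/(2*(z^2 - 7*z + 12))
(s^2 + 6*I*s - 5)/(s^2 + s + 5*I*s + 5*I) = (s + I)/(s + 1)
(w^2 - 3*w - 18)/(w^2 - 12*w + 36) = (w + 3)/(w - 6)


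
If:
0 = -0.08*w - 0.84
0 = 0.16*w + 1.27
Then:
No Solution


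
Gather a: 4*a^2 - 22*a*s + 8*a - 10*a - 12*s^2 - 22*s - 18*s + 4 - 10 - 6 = 4*a^2 + a*(-22*s - 2) - 12*s^2 - 40*s - 12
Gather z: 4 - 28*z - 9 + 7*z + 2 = -21*z - 3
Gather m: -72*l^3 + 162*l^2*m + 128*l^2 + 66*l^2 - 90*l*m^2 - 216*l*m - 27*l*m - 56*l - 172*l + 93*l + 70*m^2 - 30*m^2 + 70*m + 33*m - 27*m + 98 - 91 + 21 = -72*l^3 + 194*l^2 - 135*l + m^2*(40 - 90*l) + m*(162*l^2 - 243*l + 76) + 28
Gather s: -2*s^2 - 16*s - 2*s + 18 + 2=-2*s^2 - 18*s + 20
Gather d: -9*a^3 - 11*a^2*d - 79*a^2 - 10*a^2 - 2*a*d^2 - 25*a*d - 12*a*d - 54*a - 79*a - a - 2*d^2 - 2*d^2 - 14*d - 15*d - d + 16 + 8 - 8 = -9*a^3 - 89*a^2 - 134*a + d^2*(-2*a - 4) + d*(-11*a^2 - 37*a - 30) + 16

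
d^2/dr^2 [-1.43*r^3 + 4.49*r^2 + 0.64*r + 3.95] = 8.98 - 8.58*r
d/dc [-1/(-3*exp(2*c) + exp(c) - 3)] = (1 - 6*exp(c))*exp(c)/(3*exp(2*c) - exp(c) + 3)^2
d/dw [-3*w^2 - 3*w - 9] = -6*w - 3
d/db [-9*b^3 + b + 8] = 1 - 27*b^2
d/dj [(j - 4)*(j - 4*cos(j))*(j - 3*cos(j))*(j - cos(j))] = (j - 4)*(j - 4*cos(j))*(j - 3*cos(j))*(sin(j) + 1) + (j - 4)*(j - 4*cos(j))*(j - cos(j))*(3*sin(j) + 1) + (j - 4)*(j - 3*cos(j))*(j - cos(j))*(4*sin(j) + 1) + (j - 4*cos(j))*(j - 3*cos(j))*(j - cos(j))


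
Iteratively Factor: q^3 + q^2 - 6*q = (q - 2)*(q^2 + 3*q) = (q - 2)*(q + 3)*(q)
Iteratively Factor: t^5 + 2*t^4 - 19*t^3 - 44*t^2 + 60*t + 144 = (t + 2)*(t^4 - 19*t^2 - 6*t + 72) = (t + 2)*(t + 3)*(t^3 - 3*t^2 - 10*t + 24) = (t + 2)*(t + 3)^2*(t^2 - 6*t + 8) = (t - 4)*(t + 2)*(t + 3)^2*(t - 2)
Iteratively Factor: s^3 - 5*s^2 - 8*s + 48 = (s - 4)*(s^2 - s - 12) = (s - 4)^2*(s + 3)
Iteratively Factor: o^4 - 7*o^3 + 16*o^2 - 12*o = (o - 3)*(o^3 - 4*o^2 + 4*o) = (o - 3)*(o - 2)*(o^2 - 2*o) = o*(o - 3)*(o - 2)*(o - 2)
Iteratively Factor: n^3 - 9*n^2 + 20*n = (n - 5)*(n^2 - 4*n) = (n - 5)*(n - 4)*(n)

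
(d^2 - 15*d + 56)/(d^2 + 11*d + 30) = (d^2 - 15*d + 56)/(d^2 + 11*d + 30)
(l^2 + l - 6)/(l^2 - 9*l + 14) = (l + 3)/(l - 7)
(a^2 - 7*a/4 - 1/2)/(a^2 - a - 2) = (a + 1/4)/(a + 1)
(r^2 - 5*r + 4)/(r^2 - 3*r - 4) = (r - 1)/(r + 1)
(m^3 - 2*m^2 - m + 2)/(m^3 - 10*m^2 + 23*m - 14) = (m + 1)/(m - 7)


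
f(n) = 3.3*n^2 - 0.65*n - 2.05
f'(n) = 6.6*n - 0.65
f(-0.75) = 0.29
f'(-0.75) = -5.60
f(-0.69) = -0.03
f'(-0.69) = -5.20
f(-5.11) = 87.44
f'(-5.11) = -34.38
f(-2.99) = 29.40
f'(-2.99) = -20.38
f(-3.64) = 44.04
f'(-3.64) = -24.67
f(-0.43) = -1.16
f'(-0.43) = -3.49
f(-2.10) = 13.87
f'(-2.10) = -14.51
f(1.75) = 6.92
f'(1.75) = 10.90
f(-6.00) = 120.65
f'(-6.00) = -40.25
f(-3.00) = 29.60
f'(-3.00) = -20.45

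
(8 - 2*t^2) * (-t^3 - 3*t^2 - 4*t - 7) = 2*t^5 + 6*t^4 - 10*t^2 - 32*t - 56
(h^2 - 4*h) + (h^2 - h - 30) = 2*h^2 - 5*h - 30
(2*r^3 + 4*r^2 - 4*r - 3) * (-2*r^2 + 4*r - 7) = -4*r^5 + 10*r^3 - 38*r^2 + 16*r + 21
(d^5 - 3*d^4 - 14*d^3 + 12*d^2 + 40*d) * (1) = d^5 - 3*d^4 - 14*d^3 + 12*d^2 + 40*d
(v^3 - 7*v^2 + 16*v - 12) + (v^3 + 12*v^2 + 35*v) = 2*v^3 + 5*v^2 + 51*v - 12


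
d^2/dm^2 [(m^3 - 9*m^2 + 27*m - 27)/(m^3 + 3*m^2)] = 6*(-4*m^4 + 27*m^3 + 27*m^2 - 135*m - 243)/(m^4*(m^3 + 9*m^2 + 27*m + 27))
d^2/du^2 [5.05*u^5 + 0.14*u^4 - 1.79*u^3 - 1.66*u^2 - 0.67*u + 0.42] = 101.0*u^3 + 1.68*u^2 - 10.74*u - 3.32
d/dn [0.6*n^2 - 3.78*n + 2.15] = 1.2*n - 3.78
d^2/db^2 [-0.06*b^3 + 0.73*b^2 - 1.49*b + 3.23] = 1.46 - 0.36*b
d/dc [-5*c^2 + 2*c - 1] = 2 - 10*c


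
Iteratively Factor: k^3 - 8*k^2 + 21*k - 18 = (k - 3)*(k^2 - 5*k + 6) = (k - 3)^2*(k - 2)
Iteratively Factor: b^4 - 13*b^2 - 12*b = (b)*(b^3 - 13*b - 12) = b*(b - 4)*(b^2 + 4*b + 3) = b*(b - 4)*(b + 1)*(b + 3)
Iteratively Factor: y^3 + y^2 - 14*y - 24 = (y + 2)*(y^2 - y - 12) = (y + 2)*(y + 3)*(y - 4)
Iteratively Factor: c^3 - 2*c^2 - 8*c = (c + 2)*(c^2 - 4*c) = (c - 4)*(c + 2)*(c)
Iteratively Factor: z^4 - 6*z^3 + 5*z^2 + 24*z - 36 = (z + 2)*(z^3 - 8*z^2 + 21*z - 18) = (z - 3)*(z + 2)*(z^2 - 5*z + 6) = (z - 3)^2*(z + 2)*(z - 2)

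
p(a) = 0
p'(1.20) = 0.00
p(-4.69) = 0.00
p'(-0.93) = 0.00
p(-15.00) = 0.00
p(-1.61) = 0.00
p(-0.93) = 0.00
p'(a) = 0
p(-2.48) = 0.00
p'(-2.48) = 0.00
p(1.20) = 0.00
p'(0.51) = 0.00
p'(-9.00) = 0.00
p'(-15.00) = 0.00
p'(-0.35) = 0.00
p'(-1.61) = 0.00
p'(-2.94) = 0.00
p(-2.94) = 0.00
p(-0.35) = 0.00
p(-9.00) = 0.00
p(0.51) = 0.00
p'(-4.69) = 0.00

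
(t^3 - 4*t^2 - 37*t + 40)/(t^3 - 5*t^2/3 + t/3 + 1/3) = 3*(t^2 - 3*t - 40)/(3*t^2 - 2*t - 1)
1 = 1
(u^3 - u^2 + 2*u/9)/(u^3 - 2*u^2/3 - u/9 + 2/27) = 3*u/(3*u + 1)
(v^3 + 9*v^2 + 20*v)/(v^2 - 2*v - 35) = v*(v + 4)/(v - 7)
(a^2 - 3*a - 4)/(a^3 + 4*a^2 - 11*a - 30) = (a^2 - 3*a - 4)/(a^3 + 4*a^2 - 11*a - 30)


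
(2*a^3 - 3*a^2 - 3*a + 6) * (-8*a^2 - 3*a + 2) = -16*a^5 + 18*a^4 + 37*a^3 - 45*a^2 - 24*a + 12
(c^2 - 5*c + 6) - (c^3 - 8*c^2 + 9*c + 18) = -c^3 + 9*c^2 - 14*c - 12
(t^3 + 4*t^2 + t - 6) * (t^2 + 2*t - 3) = t^5 + 6*t^4 + 6*t^3 - 16*t^2 - 15*t + 18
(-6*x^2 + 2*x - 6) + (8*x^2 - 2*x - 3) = 2*x^2 - 9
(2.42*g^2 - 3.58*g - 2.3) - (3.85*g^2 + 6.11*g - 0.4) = -1.43*g^2 - 9.69*g - 1.9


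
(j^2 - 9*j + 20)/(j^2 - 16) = (j - 5)/(j + 4)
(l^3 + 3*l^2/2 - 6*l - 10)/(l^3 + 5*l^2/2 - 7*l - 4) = (2*l^3 + 3*l^2 - 12*l - 20)/(2*l^3 + 5*l^2 - 14*l - 8)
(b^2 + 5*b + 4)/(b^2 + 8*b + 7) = (b + 4)/(b + 7)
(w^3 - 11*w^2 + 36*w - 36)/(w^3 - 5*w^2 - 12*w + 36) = (w - 3)/(w + 3)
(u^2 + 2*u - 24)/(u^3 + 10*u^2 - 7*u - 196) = (u + 6)/(u^2 + 14*u + 49)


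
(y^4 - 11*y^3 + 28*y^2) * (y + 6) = y^5 - 5*y^4 - 38*y^3 + 168*y^2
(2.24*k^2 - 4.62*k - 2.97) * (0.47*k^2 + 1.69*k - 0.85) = 1.0528*k^4 + 1.6142*k^3 - 11.1077*k^2 - 1.0923*k + 2.5245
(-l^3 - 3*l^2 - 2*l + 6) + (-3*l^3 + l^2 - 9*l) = -4*l^3 - 2*l^2 - 11*l + 6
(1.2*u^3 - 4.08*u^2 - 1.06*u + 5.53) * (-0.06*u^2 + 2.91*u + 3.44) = -0.072*u^5 + 3.7368*u^4 - 7.6812*u^3 - 17.4516*u^2 + 12.4459*u + 19.0232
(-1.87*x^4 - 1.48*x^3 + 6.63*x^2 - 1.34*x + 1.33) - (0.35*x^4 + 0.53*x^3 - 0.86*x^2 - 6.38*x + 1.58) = -2.22*x^4 - 2.01*x^3 + 7.49*x^2 + 5.04*x - 0.25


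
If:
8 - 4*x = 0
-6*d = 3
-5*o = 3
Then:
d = -1/2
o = -3/5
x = 2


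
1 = 1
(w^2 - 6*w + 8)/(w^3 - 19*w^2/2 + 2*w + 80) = 2*(w - 2)/(2*w^2 - 11*w - 40)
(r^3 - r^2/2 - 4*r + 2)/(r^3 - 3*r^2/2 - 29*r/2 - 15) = (2*r^2 - 5*r + 2)/(2*r^2 - 7*r - 15)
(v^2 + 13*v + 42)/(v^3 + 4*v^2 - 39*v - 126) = (v + 6)/(v^2 - 3*v - 18)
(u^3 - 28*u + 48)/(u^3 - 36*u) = (u^2 - 6*u + 8)/(u*(u - 6))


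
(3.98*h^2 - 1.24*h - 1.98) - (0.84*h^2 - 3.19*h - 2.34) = 3.14*h^2 + 1.95*h + 0.36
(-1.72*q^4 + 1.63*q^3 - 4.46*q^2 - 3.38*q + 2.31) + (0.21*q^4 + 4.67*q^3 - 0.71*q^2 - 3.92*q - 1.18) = -1.51*q^4 + 6.3*q^3 - 5.17*q^2 - 7.3*q + 1.13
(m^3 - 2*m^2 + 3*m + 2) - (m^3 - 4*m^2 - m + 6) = 2*m^2 + 4*m - 4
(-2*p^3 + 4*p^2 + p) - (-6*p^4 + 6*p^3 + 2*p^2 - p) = 6*p^4 - 8*p^3 + 2*p^2 + 2*p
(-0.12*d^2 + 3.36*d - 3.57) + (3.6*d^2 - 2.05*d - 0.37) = 3.48*d^2 + 1.31*d - 3.94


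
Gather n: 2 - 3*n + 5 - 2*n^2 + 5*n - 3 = -2*n^2 + 2*n + 4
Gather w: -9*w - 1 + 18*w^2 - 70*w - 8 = 18*w^2 - 79*w - 9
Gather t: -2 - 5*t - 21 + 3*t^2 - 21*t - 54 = 3*t^2 - 26*t - 77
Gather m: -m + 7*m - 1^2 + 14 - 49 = 6*m - 36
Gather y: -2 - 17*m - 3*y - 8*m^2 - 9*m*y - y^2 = -8*m^2 - 17*m - y^2 + y*(-9*m - 3) - 2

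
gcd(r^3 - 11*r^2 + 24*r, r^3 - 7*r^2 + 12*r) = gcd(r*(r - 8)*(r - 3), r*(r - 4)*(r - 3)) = r^2 - 3*r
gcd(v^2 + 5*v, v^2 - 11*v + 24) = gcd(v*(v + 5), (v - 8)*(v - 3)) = 1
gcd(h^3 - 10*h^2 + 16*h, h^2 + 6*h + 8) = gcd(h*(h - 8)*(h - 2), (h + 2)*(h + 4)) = 1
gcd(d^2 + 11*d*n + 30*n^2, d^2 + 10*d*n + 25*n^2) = d + 5*n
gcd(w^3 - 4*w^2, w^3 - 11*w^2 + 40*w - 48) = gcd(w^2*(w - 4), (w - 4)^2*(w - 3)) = w - 4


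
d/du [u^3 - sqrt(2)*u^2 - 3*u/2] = 3*u^2 - 2*sqrt(2)*u - 3/2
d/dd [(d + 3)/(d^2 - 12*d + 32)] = (d^2 - 12*d - 2*(d - 6)*(d + 3) + 32)/(d^2 - 12*d + 32)^2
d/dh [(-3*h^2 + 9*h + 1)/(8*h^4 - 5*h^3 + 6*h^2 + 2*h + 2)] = (48*h^5 - 231*h^4 + 58*h^3 - 45*h^2 - 24*h + 16)/(64*h^8 - 80*h^7 + 121*h^6 - 28*h^5 + 48*h^4 + 4*h^3 + 28*h^2 + 8*h + 4)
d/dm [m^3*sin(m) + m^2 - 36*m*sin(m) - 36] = m^3*cos(m) + 3*m^2*sin(m) - 36*m*cos(m) + 2*m - 36*sin(m)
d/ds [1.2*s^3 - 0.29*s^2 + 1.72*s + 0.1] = 3.6*s^2 - 0.58*s + 1.72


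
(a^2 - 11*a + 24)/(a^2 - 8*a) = (a - 3)/a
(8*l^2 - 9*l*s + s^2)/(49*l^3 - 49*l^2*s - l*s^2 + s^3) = (-8*l + s)/(-49*l^2 + s^2)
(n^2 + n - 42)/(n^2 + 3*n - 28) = (n - 6)/(n - 4)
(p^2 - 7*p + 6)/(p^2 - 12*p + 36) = (p - 1)/(p - 6)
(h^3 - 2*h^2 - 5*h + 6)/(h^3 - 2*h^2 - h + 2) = (h^2 - h - 6)/(h^2 - h - 2)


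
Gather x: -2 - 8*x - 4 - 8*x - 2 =-16*x - 8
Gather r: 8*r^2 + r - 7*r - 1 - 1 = 8*r^2 - 6*r - 2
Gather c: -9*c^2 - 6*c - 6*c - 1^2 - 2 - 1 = -9*c^2 - 12*c - 4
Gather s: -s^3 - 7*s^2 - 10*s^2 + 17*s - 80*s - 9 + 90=-s^3 - 17*s^2 - 63*s + 81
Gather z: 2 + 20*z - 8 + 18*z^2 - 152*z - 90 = 18*z^2 - 132*z - 96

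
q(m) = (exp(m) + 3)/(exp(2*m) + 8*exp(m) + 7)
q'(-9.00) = 0.00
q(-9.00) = 0.43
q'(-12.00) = 0.00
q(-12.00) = 0.43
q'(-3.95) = -0.01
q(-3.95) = 0.42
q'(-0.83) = -0.08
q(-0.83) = 0.32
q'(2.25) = -0.05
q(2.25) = 0.07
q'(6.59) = -0.00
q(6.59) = 0.00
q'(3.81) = -0.02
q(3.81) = 0.02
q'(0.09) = -0.09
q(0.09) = 0.24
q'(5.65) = -0.00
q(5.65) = 0.00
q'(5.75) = -0.00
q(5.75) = 0.00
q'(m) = (exp(m) + 3)*(-2*exp(2*m) - 8*exp(m))/(exp(2*m) + 8*exp(m) + 7)^2 + exp(m)/(exp(2*m) + 8*exp(m) + 7) = (-2*(exp(m) + 3)*(exp(m) + 4) + exp(2*m) + 8*exp(m) + 7)*exp(m)/(exp(2*m) + 8*exp(m) + 7)^2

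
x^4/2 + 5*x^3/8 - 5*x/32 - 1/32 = (x/2 + 1/4)*(x - 1/2)*(x + 1/4)*(x + 1)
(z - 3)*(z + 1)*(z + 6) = z^3 + 4*z^2 - 15*z - 18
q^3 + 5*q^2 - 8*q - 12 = (q - 2)*(q + 1)*(q + 6)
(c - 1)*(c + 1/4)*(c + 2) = c^3 + 5*c^2/4 - 7*c/4 - 1/2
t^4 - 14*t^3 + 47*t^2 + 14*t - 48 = (t - 8)*(t - 6)*(t - 1)*(t + 1)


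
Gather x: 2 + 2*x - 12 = 2*x - 10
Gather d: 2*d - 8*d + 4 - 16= -6*d - 12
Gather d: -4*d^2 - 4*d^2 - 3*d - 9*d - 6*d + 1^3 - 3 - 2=-8*d^2 - 18*d - 4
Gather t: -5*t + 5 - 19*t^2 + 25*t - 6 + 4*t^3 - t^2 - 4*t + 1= 4*t^3 - 20*t^2 + 16*t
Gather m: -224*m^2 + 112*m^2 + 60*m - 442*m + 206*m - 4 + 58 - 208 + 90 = -112*m^2 - 176*m - 64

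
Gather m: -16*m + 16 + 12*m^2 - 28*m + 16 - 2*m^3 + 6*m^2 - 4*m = -2*m^3 + 18*m^2 - 48*m + 32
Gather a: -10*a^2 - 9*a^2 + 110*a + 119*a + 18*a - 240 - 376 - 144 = -19*a^2 + 247*a - 760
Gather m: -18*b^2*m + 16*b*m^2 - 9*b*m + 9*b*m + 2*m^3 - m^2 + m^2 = -18*b^2*m + 16*b*m^2 + 2*m^3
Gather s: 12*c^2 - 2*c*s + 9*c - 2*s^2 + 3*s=12*c^2 + 9*c - 2*s^2 + s*(3 - 2*c)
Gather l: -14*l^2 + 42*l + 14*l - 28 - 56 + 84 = -14*l^2 + 56*l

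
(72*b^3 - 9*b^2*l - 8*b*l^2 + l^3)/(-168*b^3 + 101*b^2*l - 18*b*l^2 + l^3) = (-3*b - l)/(7*b - l)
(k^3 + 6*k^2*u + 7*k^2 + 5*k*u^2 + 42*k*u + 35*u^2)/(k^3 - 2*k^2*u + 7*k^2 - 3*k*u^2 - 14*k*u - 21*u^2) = (-k - 5*u)/(-k + 3*u)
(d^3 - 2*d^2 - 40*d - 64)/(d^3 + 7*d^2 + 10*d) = (d^2 - 4*d - 32)/(d*(d + 5))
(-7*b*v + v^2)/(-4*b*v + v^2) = (7*b - v)/(4*b - v)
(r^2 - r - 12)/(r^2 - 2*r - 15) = (r - 4)/(r - 5)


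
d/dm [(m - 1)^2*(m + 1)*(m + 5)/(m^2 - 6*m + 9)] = 2*(m^4 - 4*m^3 - 18*m^2 + 20*m + 1)/(m^3 - 9*m^2 + 27*m - 27)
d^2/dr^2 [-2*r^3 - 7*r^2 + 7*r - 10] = -12*r - 14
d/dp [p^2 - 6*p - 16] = 2*p - 6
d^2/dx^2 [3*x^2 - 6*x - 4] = 6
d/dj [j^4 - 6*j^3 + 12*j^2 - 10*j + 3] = 4*j^3 - 18*j^2 + 24*j - 10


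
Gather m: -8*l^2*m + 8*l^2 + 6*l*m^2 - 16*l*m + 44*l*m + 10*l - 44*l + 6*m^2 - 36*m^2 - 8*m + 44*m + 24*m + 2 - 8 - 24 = 8*l^2 - 34*l + m^2*(6*l - 30) + m*(-8*l^2 + 28*l + 60) - 30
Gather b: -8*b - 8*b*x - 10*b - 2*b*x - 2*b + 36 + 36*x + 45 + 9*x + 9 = b*(-10*x - 20) + 45*x + 90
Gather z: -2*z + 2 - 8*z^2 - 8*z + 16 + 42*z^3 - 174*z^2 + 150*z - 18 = 42*z^3 - 182*z^2 + 140*z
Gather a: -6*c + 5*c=-c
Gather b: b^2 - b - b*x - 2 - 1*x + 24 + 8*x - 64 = b^2 + b*(-x - 1) + 7*x - 42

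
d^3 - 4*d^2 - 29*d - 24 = (d - 8)*(d + 1)*(d + 3)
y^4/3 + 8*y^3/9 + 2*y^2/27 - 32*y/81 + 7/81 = (y/3 + 1/3)*(y - 1/3)^2*(y + 7/3)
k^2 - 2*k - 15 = (k - 5)*(k + 3)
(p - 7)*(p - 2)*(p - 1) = p^3 - 10*p^2 + 23*p - 14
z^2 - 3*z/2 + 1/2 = (z - 1)*(z - 1/2)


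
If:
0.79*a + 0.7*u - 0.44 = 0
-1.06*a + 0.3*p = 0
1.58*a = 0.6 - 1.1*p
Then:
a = 0.11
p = 0.39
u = 0.50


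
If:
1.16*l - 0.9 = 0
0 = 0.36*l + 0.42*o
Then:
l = 0.78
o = -0.67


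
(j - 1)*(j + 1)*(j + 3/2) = j^3 + 3*j^2/2 - j - 3/2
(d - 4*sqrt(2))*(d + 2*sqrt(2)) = d^2 - 2*sqrt(2)*d - 16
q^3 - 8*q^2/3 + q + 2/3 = (q - 2)*(q - 1)*(q + 1/3)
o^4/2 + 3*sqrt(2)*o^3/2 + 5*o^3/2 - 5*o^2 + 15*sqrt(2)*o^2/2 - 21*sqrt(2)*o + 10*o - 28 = (o/2 + sqrt(2))*(o - 2)*(o + 7)*(o + sqrt(2))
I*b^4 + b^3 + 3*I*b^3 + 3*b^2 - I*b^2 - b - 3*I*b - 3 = (b - 1)*(b + 3)*(b - I)*(I*b + I)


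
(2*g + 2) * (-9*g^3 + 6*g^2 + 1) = -18*g^4 - 6*g^3 + 12*g^2 + 2*g + 2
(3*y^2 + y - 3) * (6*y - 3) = 18*y^3 - 3*y^2 - 21*y + 9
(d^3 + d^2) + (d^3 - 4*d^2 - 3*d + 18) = 2*d^3 - 3*d^2 - 3*d + 18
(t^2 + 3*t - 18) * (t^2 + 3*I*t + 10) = t^4 + 3*t^3 + 3*I*t^3 - 8*t^2 + 9*I*t^2 + 30*t - 54*I*t - 180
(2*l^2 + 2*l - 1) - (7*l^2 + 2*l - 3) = 2 - 5*l^2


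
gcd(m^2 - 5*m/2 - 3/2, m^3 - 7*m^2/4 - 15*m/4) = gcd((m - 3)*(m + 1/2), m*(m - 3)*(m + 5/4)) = m - 3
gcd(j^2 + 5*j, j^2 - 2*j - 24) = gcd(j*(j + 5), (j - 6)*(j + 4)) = 1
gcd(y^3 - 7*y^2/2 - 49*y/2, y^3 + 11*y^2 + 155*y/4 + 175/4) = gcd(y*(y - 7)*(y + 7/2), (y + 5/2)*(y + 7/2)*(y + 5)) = y + 7/2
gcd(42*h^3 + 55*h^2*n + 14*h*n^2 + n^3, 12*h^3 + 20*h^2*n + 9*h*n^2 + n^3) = 6*h^2 + 7*h*n + n^2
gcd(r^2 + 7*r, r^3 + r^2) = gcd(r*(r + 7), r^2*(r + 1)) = r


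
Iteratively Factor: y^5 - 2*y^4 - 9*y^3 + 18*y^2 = (y + 3)*(y^4 - 5*y^3 + 6*y^2) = y*(y + 3)*(y^3 - 5*y^2 + 6*y) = y^2*(y + 3)*(y^2 - 5*y + 6) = y^2*(y - 2)*(y + 3)*(y - 3)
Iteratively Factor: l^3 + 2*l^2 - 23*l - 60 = (l + 4)*(l^2 - 2*l - 15) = (l - 5)*(l + 4)*(l + 3)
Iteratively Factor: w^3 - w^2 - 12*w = (w - 4)*(w^2 + 3*w) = w*(w - 4)*(w + 3)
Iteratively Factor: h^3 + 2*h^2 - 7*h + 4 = (h + 4)*(h^2 - 2*h + 1) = (h - 1)*(h + 4)*(h - 1)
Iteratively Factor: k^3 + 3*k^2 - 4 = (k + 2)*(k^2 + k - 2) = (k - 1)*(k + 2)*(k + 2)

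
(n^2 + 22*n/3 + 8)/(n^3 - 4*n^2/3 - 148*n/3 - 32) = (3*n + 4)/(3*n^2 - 22*n - 16)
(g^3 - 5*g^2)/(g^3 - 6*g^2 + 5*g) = g/(g - 1)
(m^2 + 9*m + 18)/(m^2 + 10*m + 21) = (m + 6)/(m + 7)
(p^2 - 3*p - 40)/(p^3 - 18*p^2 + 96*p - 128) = (p + 5)/(p^2 - 10*p + 16)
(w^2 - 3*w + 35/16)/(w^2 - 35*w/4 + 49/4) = (w - 5/4)/(w - 7)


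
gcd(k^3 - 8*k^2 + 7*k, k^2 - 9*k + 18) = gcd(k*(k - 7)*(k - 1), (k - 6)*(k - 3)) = 1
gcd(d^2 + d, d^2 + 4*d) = d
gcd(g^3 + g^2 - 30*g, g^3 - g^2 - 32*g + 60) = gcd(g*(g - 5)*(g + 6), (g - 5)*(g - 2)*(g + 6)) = g^2 + g - 30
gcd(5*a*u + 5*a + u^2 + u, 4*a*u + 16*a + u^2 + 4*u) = 1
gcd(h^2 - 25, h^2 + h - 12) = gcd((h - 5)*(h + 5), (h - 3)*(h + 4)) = 1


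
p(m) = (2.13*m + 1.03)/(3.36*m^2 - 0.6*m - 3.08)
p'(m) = (0.6 - 6.72*m)*(2.13*m + 1.03)/(3.36*m^2 - 0.6*m - 3.08)^2 + 2.13/(3.36*m^2 - 0.6*m - 3.08)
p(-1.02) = -1.11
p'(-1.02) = -5.99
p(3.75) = 0.22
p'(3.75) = -0.08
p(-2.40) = -0.23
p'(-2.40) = -0.10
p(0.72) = -1.45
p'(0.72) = -4.67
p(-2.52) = -0.22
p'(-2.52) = -0.09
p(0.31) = -0.57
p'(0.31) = -1.01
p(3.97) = 0.20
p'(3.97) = -0.06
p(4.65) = 0.16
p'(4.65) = -0.04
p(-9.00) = -0.07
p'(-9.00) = -0.01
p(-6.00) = -0.10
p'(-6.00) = -0.02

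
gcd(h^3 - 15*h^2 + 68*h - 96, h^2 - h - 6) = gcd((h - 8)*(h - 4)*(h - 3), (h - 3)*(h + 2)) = h - 3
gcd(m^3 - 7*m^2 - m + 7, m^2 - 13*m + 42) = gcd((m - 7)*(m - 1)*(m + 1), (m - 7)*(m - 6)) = m - 7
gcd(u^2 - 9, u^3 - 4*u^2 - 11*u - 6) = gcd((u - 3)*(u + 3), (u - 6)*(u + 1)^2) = 1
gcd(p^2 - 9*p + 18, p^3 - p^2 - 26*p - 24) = p - 6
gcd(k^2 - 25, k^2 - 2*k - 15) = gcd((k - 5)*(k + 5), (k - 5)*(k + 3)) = k - 5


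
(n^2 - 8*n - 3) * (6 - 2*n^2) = -2*n^4 + 16*n^3 + 12*n^2 - 48*n - 18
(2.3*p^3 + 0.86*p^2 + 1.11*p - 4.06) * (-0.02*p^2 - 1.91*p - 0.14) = -0.046*p^5 - 4.4102*p^4 - 1.9868*p^3 - 2.1593*p^2 + 7.5992*p + 0.5684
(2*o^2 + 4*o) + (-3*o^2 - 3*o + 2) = -o^2 + o + 2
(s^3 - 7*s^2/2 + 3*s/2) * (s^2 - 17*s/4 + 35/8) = s^5 - 31*s^4/4 + 83*s^3/4 - 347*s^2/16 + 105*s/16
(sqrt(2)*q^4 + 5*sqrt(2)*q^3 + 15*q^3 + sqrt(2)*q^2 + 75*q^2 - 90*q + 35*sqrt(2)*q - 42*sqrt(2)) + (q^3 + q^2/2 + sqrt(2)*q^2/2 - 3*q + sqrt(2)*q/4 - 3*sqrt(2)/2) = sqrt(2)*q^4 + 5*sqrt(2)*q^3 + 16*q^3 + 3*sqrt(2)*q^2/2 + 151*q^2/2 - 93*q + 141*sqrt(2)*q/4 - 87*sqrt(2)/2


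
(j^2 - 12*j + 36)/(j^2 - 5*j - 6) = (j - 6)/(j + 1)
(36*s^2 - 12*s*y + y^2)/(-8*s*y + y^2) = (-36*s^2 + 12*s*y - y^2)/(y*(8*s - y))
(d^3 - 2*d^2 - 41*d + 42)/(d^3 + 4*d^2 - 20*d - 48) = (d^2 - 8*d + 7)/(d^2 - 2*d - 8)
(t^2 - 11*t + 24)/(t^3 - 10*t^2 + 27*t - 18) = (t - 8)/(t^2 - 7*t + 6)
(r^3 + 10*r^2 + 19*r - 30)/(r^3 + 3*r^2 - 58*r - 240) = (r - 1)/(r - 8)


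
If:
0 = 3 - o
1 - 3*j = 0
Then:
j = 1/3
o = 3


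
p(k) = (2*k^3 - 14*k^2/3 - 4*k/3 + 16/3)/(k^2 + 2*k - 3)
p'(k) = (-2*k - 2)*(2*k^3 - 14*k^2/3 - 4*k/3 + 16/3)/(k^2 + 2*k - 3)^2 + (6*k^2 - 28*k/3 - 4/3)/(k^2 + 2*k - 3)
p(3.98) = 2.51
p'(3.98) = 1.52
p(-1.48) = 2.49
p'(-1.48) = -7.43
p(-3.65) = -49.37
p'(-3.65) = -49.30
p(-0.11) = -1.69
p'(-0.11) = -0.86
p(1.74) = -0.17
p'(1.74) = 0.43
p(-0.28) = -1.52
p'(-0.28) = -1.13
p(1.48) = -0.18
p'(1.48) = -0.53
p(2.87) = 0.94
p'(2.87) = 1.28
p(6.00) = 5.81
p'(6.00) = 1.72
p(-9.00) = -30.31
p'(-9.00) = 1.39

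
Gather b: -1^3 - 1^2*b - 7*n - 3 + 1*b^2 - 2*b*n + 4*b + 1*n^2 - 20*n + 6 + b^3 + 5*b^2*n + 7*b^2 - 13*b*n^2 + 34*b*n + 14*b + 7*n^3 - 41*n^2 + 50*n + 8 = b^3 + b^2*(5*n + 8) + b*(-13*n^2 + 32*n + 17) + 7*n^3 - 40*n^2 + 23*n + 10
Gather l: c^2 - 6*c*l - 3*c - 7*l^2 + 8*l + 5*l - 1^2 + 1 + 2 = c^2 - 3*c - 7*l^2 + l*(13 - 6*c) + 2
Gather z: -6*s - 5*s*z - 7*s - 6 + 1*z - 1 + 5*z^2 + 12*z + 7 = -13*s + 5*z^2 + z*(13 - 5*s)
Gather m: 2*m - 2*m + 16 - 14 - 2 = 0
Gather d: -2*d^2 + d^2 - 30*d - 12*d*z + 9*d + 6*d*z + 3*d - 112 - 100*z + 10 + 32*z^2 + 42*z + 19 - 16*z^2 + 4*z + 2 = -d^2 + d*(-6*z - 18) + 16*z^2 - 54*z - 81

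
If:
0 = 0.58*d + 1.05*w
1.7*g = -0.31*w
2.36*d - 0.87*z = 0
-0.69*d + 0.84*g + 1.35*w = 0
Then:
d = 0.00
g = 0.00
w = 0.00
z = 0.00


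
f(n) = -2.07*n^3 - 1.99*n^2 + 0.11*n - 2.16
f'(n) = -6.21*n^2 - 3.98*n + 0.11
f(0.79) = -4.34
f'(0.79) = -6.91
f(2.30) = -37.62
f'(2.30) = -41.89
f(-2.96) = 33.76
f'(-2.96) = -42.52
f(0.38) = -2.52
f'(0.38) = -2.30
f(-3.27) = 48.58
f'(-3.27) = -53.28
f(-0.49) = -2.45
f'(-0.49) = 0.57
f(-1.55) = 0.60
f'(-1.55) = -8.64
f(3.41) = -107.00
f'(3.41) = -85.67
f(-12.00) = 3286.92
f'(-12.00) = -846.37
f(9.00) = -1671.39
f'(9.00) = -538.72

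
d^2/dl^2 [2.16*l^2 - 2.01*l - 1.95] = 4.32000000000000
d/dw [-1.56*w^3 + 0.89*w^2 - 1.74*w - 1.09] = -4.68*w^2 + 1.78*w - 1.74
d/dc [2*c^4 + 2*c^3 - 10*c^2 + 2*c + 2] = 8*c^3 + 6*c^2 - 20*c + 2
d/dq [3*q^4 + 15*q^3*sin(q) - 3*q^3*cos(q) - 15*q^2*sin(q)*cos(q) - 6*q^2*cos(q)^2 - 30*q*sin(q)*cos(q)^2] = 3*q^3*sin(q) + 15*q^3*cos(q) + 12*q^3 + 45*q^2*sin(q) + 6*q^2*sin(2*q) - 9*q^2*cos(q) - 15*q^2*cos(2*q) - 15*q*sin(2*q) - 15*q*cos(q)/2 - 6*q*cos(2*q) - 45*q*cos(3*q)/2 - 6*q - 15*sin(q)/2 - 15*sin(3*q)/2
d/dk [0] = 0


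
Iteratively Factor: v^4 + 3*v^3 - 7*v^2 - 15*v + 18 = (v - 1)*(v^3 + 4*v^2 - 3*v - 18) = (v - 2)*(v - 1)*(v^2 + 6*v + 9) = (v - 2)*(v - 1)*(v + 3)*(v + 3)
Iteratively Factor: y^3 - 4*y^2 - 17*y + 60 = (y - 5)*(y^2 + y - 12) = (y - 5)*(y - 3)*(y + 4)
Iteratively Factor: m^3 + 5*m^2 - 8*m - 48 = (m - 3)*(m^2 + 8*m + 16) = (m - 3)*(m + 4)*(m + 4)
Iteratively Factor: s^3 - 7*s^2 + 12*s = (s - 4)*(s^2 - 3*s) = (s - 4)*(s - 3)*(s)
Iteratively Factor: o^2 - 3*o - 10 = (o + 2)*(o - 5)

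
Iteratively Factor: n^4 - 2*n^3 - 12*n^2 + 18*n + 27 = (n - 3)*(n^3 + n^2 - 9*n - 9) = (n - 3)^2*(n^2 + 4*n + 3) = (n - 3)^2*(n + 1)*(n + 3)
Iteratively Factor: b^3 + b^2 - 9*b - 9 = (b + 1)*(b^2 - 9) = (b - 3)*(b + 1)*(b + 3)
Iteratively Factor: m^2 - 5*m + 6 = (m - 2)*(m - 3)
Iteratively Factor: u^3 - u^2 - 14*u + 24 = (u + 4)*(u^2 - 5*u + 6) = (u - 2)*(u + 4)*(u - 3)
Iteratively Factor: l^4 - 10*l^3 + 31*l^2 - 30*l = (l - 5)*(l^3 - 5*l^2 + 6*l) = (l - 5)*(l - 2)*(l^2 - 3*l) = (l - 5)*(l - 3)*(l - 2)*(l)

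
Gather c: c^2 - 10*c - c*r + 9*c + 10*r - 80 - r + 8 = c^2 + c*(-r - 1) + 9*r - 72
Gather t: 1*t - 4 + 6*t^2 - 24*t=6*t^2 - 23*t - 4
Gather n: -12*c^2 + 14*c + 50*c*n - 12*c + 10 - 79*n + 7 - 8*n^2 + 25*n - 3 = -12*c^2 + 2*c - 8*n^2 + n*(50*c - 54) + 14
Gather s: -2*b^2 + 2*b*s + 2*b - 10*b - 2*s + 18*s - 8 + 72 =-2*b^2 - 8*b + s*(2*b + 16) + 64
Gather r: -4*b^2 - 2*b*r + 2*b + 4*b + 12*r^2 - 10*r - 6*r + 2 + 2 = -4*b^2 + 6*b + 12*r^2 + r*(-2*b - 16) + 4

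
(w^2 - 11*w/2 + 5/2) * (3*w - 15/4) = 3*w^3 - 81*w^2/4 + 225*w/8 - 75/8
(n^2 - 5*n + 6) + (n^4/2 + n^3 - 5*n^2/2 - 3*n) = n^4/2 + n^3 - 3*n^2/2 - 8*n + 6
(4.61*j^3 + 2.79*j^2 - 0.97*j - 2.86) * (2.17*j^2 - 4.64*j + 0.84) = 10.0037*j^5 - 15.3361*j^4 - 11.1781*j^3 + 0.6382*j^2 + 12.4556*j - 2.4024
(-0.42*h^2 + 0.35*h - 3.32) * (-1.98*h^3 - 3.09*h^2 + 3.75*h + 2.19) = 0.8316*h^5 + 0.6048*h^4 + 3.9171*h^3 + 10.6515*h^2 - 11.6835*h - 7.2708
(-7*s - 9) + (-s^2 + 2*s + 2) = -s^2 - 5*s - 7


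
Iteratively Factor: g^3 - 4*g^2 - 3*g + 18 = (g - 3)*(g^2 - g - 6) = (g - 3)^2*(g + 2)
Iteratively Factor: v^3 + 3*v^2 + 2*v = (v)*(v^2 + 3*v + 2) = v*(v + 1)*(v + 2)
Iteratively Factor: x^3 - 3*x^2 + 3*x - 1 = (x - 1)*(x^2 - 2*x + 1) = (x - 1)^2*(x - 1)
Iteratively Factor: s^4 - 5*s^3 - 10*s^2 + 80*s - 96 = (s - 4)*(s^3 - s^2 - 14*s + 24) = (s - 4)*(s - 2)*(s^2 + s - 12) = (s - 4)*(s - 3)*(s - 2)*(s + 4)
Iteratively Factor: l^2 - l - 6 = (l + 2)*(l - 3)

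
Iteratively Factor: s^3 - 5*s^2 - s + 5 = (s - 5)*(s^2 - 1) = (s - 5)*(s - 1)*(s + 1)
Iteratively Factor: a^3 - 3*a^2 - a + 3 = (a + 1)*(a^2 - 4*a + 3) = (a - 3)*(a + 1)*(a - 1)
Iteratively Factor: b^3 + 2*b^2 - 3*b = (b + 3)*(b^2 - b) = (b - 1)*(b + 3)*(b)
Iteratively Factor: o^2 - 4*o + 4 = (o - 2)*(o - 2)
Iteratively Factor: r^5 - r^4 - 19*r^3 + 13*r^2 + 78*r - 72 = (r - 2)*(r^4 + r^3 - 17*r^2 - 21*r + 36) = (r - 2)*(r + 3)*(r^3 - 2*r^2 - 11*r + 12) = (r - 2)*(r - 1)*(r + 3)*(r^2 - r - 12) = (r - 4)*(r - 2)*(r - 1)*(r + 3)*(r + 3)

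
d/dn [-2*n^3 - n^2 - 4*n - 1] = -6*n^2 - 2*n - 4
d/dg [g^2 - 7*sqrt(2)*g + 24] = 2*g - 7*sqrt(2)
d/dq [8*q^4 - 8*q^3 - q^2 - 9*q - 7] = 32*q^3 - 24*q^2 - 2*q - 9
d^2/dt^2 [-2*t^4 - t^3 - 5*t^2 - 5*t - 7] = -24*t^2 - 6*t - 10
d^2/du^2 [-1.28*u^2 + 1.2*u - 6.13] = -2.56000000000000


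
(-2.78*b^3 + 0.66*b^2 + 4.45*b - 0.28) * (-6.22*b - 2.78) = 17.2916*b^4 + 3.6232*b^3 - 29.5138*b^2 - 10.6294*b + 0.7784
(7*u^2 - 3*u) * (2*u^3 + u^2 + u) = 14*u^5 + u^4 + 4*u^3 - 3*u^2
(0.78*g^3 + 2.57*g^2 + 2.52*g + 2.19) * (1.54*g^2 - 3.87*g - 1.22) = 1.2012*g^5 + 0.9392*g^4 - 7.0167*g^3 - 9.5152*g^2 - 11.5497*g - 2.6718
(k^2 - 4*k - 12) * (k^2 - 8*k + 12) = k^4 - 12*k^3 + 32*k^2 + 48*k - 144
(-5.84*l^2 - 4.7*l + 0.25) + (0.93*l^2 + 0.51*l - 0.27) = -4.91*l^2 - 4.19*l - 0.02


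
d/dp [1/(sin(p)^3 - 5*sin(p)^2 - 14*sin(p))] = (-3*cos(p) + 10/tan(p) + 14*cos(p)/sin(p)^2)/((sin(p) - 7)^2*(sin(p) + 2)^2)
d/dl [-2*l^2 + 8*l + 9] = 8 - 4*l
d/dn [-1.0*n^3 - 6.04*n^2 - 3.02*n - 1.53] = -3.0*n^2 - 12.08*n - 3.02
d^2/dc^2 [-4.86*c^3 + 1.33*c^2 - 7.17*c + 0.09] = 2.66 - 29.16*c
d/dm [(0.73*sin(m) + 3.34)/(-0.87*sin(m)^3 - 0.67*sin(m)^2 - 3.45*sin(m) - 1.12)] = (1.2702*sin(m)^3 + 9.2065*sin(m)^2 + 4.4756*sin(m) + 10.7054)*cos(m)/(0.7569*sin(m)^6 + 1.1658*sin(m)^5 + 6.4519*sin(m)^4 + 6.5718*sin(m)^3 + 13.4033*sin(m)^2 + 7.728*sin(m) + 1.2544)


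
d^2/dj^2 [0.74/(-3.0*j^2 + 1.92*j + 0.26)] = (-13.32*j^2 + 8.5248*j + 0.74*(6.0*j - 1.92)*(12.0*j - 3.84) + 1.1544)/(-3.0*j^2 + 1.92*j + 0.26)^3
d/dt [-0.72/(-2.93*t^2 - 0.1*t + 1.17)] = (-4.2192*t - 0.072)/(2.93*t^2 + 0.1*t - 1.17)^2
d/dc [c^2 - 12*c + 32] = 2*c - 12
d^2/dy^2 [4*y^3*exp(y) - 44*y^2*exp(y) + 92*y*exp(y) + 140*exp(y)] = 4*(y^3 - 5*y^2 - 15*y + 59)*exp(y)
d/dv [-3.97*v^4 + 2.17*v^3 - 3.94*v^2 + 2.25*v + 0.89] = -15.88*v^3 + 6.51*v^2 - 7.88*v + 2.25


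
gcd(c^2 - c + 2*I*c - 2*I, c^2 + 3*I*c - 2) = c + 2*I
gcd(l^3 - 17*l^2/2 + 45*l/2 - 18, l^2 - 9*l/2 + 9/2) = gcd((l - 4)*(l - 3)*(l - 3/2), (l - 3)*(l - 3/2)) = l^2 - 9*l/2 + 9/2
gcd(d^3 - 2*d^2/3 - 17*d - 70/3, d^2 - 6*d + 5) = d - 5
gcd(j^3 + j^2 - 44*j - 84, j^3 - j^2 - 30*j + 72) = j + 6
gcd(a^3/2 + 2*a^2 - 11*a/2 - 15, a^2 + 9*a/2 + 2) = 1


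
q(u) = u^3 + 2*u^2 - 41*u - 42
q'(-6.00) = 43.00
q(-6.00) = 60.00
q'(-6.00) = 43.00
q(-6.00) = 60.00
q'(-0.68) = -42.33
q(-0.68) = -13.51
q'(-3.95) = -9.99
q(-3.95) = 89.53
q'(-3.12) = -24.28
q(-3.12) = 75.02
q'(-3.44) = -19.26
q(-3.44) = 82.00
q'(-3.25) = -22.31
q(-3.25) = 78.05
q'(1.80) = -24.08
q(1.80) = -103.49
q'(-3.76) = -13.63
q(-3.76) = 87.28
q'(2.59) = -10.52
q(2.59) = -117.40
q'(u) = 3*u^2 + 4*u - 41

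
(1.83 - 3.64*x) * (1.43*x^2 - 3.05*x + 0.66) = -5.2052*x^3 + 13.7189*x^2 - 7.9839*x + 1.2078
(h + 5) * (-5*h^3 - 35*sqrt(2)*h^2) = -5*h^4 - 35*sqrt(2)*h^3 - 25*h^3 - 175*sqrt(2)*h^2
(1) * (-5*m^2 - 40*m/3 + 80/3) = -5*m^2 - 40*m/3 + 80/3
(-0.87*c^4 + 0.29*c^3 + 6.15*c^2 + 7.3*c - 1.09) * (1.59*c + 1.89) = -1.3833*c^5 - 1.1832*c^4 + 10.3266*c^3 + 23.2305*c^2 + 12.0639*c - 2.0601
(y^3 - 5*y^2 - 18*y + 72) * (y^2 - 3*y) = y^5 - 8*y^4 - 3*y^3 + 126*y^2 - 216*y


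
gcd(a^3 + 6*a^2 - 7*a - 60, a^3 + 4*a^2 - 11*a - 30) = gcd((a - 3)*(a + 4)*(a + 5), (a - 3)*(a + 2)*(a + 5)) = a^2 + 2*a - 15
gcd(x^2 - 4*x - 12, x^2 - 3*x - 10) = x + 2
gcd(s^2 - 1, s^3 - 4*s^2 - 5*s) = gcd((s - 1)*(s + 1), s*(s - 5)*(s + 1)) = s + 1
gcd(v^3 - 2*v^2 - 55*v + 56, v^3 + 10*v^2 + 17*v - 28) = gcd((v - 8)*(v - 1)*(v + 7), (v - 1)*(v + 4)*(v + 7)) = v^2 + 6*v - 7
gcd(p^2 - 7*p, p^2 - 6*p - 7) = p - 7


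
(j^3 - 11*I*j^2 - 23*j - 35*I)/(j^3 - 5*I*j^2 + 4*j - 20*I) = (j^2 - 6*I*j + 7)/(j^2 + 4)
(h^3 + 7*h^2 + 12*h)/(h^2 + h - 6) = h*(h + 4)/(h - 2)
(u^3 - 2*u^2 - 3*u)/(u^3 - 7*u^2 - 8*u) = (u - 3)/(u - 8)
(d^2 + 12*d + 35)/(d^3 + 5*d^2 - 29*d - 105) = (d + 5)/(d^2 - 2*d - 15)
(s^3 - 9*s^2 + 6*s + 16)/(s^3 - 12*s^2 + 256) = (s^2 - s - 2)/(s^2 - 4*s - 32)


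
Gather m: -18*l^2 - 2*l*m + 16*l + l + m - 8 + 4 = -18*l^2 + 17*l + m*(1 - 2*l) - 4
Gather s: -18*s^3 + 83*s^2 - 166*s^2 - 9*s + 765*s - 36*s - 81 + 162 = -18*s^3 - 83*s^2 + 720*s + 81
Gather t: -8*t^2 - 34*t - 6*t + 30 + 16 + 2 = -8*t^2 - 40*t + 48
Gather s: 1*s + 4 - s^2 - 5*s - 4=-s^2 - 4*s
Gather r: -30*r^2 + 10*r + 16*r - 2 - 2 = -30*r^2 + 26*r - 4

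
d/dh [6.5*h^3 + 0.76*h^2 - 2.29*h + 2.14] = 19.5*h^2 + 1.52*h - 2.29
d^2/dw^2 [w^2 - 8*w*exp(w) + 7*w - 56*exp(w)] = -8*w*exp(w) - 72*exp(w) + 2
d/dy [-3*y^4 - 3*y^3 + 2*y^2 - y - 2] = -12*y^3 - 9*y^2 + 4*y - 1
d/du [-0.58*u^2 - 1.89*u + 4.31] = -1.16*u - 1.89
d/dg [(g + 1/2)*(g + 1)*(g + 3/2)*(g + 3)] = 4*g^3 + 18*g^2 + 47*g/2 + 9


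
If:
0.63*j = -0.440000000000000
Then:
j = -0.70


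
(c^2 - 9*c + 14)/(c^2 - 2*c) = (c - 7)/c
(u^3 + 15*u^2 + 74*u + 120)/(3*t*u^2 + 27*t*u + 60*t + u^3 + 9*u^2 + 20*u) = (u + 6)/(3*t + u)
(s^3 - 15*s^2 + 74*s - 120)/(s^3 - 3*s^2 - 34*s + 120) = (s - 6)/(s + 6)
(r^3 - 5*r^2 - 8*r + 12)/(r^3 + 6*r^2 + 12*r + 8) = (r^2 - 7*r + 6)/(r^2 + 4*r + 4)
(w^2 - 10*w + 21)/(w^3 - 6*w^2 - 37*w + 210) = (w - 3)/(w^2 + w - 30)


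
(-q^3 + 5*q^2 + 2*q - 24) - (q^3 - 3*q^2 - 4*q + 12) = -2*q^3 + 8*q^2 + 6*q - 36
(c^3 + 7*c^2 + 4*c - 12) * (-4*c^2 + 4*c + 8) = -4*c^5 - 24*c^4 + 20*c^3 + 120*c^2 - 16*c - 96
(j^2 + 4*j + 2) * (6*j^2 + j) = 6*j^4 + 25*j^3 + 16*j^2 + 2*j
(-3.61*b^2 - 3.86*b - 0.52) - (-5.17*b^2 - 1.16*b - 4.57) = 1.56*b^2 - 2.7*b + 4.05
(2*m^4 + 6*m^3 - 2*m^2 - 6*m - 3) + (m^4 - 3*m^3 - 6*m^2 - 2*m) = 3*m^4 + 3*m^3 - 8*m^2 - 8*m - 3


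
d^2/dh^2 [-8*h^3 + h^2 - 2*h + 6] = 2 - 48*h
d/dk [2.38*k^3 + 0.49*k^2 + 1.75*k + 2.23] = 7.14*k^2 + 0.98*k + 1.75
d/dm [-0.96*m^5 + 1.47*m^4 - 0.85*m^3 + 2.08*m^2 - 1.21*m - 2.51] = -4.8*m^4 + 5.88*m^3 - 2.55*m^2 + 4.16*m - 1.21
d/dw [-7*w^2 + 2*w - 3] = 2 - 14*w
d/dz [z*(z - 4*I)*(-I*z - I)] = -3*I*z^2 - 2*z*(4 + I) - 4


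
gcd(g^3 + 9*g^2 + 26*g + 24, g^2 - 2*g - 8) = g + 2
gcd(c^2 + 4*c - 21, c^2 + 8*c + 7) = c + 7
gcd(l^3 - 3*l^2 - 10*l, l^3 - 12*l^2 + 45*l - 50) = l - 5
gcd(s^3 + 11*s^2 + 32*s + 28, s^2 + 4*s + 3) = 1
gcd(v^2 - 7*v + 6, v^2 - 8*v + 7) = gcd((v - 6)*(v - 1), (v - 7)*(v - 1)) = v - 1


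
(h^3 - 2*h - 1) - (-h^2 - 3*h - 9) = h^3 + h^2 + h + 8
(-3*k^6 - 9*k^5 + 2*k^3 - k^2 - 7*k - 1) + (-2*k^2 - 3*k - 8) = -3*k^6 - 9*k^5 + 2*k^3 - 3*k^2 - 10*k - 9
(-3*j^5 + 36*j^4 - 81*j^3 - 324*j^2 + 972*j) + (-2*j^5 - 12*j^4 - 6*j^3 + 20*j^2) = -5*j^5 + 24*j^4 - 87*j^3 - 304*j^2 + 972*j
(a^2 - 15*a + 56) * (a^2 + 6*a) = a^4 - 9*a^3 - 34*a^2 + 336*a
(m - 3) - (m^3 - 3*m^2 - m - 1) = -m^3 + 3*m^2 + 2*m - 2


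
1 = 1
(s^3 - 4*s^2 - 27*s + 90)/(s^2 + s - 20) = (s^2 - 9*s + 18)/(s - 4)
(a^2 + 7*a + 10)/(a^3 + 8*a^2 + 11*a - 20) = (a + 2)/(a^2 + 3*a - 4)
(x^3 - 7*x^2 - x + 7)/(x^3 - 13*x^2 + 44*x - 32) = (x^2 - 6*x - 7)/(x^2 - 12*x + 32)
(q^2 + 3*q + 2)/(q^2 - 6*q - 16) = (q + 1)/(q - 8)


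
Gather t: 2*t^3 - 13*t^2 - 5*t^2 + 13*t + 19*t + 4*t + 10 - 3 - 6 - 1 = 2*t^3 - 18*t^2 + 36*t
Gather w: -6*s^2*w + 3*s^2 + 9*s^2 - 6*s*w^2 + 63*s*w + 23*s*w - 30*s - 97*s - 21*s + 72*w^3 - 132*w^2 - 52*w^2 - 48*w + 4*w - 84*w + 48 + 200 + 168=12*s^2 - 148*s + 72*w^3 + w^2*(-6*s - 184) + w*(-6*s^2 + 86*s - 128) + 416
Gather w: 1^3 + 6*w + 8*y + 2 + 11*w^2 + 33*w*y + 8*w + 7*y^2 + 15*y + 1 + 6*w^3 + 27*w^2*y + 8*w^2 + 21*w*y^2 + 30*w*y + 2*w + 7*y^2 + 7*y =6*w^3 + w^2*(27*y + 19) + w*(21*y^2 + 63*y + 16) + 14*y^2 + 30*y + 4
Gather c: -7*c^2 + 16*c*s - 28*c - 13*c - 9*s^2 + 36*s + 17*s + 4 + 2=-7*c^2 + c*(16*s - 41) - 9*s^2 + 53*s + 6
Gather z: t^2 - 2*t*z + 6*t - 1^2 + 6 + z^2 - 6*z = t^2 + 6*t + z^2 + z*(-2*t - 6) + 5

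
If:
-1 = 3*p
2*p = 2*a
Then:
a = -1/3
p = -1/3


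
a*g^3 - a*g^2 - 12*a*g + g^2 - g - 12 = (g - 4)*(g + 3)*(a*g + 1)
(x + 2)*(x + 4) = x^2 + 6*x + 8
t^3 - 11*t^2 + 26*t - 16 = (t - 8)*(t - 2)*(t - 1)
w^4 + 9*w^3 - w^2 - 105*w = w*(w - 3)*(w + 5)*(w + 7)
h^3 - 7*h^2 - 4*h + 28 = (h - 7)*(h - 2)*(h + 2)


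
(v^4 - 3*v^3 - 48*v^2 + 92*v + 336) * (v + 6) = v^5 + 3*v^4 - 66*v^3 - 196*v^2 + 888*v + 2016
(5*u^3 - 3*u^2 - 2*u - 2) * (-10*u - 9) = -50*u^4 - 15*u^3 + 47*u^2 + 38*u + 18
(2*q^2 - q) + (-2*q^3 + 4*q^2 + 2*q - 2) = -2*q^3 + 6*q^2 + q - 2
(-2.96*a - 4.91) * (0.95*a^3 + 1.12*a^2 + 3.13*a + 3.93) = -2.812*a^4 - 7.9797*a^3 - 14.764*a^2 - 27.0011*a - 19.2963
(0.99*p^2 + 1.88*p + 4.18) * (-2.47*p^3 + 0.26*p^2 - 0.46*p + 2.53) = -2.4453*p^5 - 4.3862*p^4 - 10.2912*p^3 + 2.7267*p^2 + 2.8336*p + 10.5754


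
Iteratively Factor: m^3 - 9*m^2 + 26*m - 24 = (m - 3)*(m^2 - 6*m + 8) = (m - 4)*(m - 3)*(m - 2)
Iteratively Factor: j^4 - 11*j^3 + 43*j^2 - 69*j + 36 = (j - 1)*(j^3 - 10*j^2 + 33*j - 36) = (j - 3)*(j - 1)*(j^2 - 7*j + 12) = (j - 4)*(j - 3)*(j - 1)*(j - 3)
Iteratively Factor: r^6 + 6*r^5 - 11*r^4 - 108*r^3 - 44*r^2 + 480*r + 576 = (r - 3)*(r^5 + 9*r^4 + 16*r^3 - 60*r^2 - 224*r - 192) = (r - 3)*(r + 4)*(r^4 + 5*r^3 - 4*r^2 - 44*r - 48) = (r - 3)^2*(r + 4)*(r^3 + 8*r^2 + 20*r + 16) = (r - 3)^2*(r + 2)*(r + 4)*(r^2 + 6*r + 8) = (r - 3)^2*(r + 2)*(r + 4)^2*(r + 2)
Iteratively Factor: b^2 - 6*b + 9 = (b - 3)*(b - 3)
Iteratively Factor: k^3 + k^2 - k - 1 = (k - 1)*(k^2 + 2*k + 1) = (k - 1)*(k + 1)*(k + 1)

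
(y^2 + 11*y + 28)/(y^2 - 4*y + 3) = (y^2 + 11*y + 28)/(y^2 - 4*y + 3)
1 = 1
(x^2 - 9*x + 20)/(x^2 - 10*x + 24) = (x - 5)/(x - 6)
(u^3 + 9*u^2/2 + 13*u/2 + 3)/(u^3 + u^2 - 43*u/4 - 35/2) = 2*(2*u^2 + 5*u + 3)/(4*u^2 - 4*u - 35)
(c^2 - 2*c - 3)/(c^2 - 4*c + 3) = (c + 1)/(c - 1)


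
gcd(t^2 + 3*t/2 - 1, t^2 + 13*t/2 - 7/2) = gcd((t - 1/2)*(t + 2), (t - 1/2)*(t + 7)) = t - 1/2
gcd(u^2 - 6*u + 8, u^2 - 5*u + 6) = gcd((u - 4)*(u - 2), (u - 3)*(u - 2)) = u - 2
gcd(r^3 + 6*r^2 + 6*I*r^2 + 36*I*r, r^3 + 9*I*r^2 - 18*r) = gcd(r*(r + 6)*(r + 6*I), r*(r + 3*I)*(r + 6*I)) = r^2 + 6*I*r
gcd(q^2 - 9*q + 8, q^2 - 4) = 1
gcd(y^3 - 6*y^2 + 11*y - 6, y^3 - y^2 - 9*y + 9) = y^2 - 4*y + 3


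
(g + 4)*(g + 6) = g^2 + 10*g + 24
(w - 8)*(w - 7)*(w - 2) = w^3 - 17*w^2 + 86*w - 112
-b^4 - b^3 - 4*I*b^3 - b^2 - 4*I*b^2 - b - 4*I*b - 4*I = (b - I)*(b + 4*I)*(-I*b + 1)*(-I*b - I)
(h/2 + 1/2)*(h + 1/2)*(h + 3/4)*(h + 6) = h^4/2 + 33*h^3/8 + 121*h^2/16 + 81*h/16 + 9/8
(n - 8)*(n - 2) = n^2 - 10*n + 16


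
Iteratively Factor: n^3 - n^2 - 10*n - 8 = (n + 1)*(n^2 - 2*n - 8) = (n + 1)*(n + 2)*(n - 4)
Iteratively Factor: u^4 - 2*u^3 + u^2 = (u - 1)*(u^3 - u^2) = u*(u - 1)*(u^2 - u) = u^2*(u - 1)*(u - 1)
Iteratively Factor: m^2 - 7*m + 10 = (m - 2)*(m - 5)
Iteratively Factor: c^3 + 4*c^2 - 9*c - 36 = (c - 3)*(c^2 + 7*c + 12) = (c - 3)*(c + 4)*(c + 3)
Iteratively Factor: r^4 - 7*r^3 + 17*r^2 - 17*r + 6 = (r - 1)*(r^3 - 6*r^2 + 11*r - 6) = (r - 3)*(r - 1)*(r^2 - 3*r + 2) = (r - 3)*(r - 1)^2*(r - 2)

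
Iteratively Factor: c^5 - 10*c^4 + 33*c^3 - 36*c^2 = (c)*(c^4 - 10*c^3 + 33*c^2 - 36*c) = c*(c - 3)*(c^3 - 7*c^2 + 12*c) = c*(c - 4)*(c - 3)*(c^2 - 3*c) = c*(c - 4)*(c - 3)^2*(c)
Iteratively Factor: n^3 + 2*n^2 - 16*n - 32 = (n - 4)*(n^2 + 6*n + 8) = (n - 4)*(n + 2)*(n + 4)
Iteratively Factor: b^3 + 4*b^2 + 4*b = (b + 2)*(b^2 + 2*b) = b*(b + 2)*(b + 2)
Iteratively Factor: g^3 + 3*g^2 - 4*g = (g - 1)*(g^2 + 4*g) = (g - 1)*(g + 4)*(g)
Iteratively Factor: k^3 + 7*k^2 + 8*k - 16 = (k - 1)*(k^2 + 8*k + 16) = (k - 1)*(k + 4)*(k + 4)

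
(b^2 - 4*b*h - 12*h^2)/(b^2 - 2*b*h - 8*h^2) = (b - 6*h)/(b - 4*h)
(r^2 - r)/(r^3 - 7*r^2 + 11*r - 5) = r/(r^2 - 6*r + 5)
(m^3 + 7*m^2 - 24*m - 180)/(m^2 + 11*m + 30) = (m^2 + m - 30)/(m + 5)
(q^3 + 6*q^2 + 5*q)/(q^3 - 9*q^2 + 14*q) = (q^2 + 6*q + 5)/(q^2 - 9*q + 14)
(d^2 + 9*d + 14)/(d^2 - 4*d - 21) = (d^2 + 9*d + 14)/(d^2 - 4*d - 21)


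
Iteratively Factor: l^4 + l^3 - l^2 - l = (l - 1)*(l^3 + 2*l^2 + l) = l*(l - 1)*(l^2 + 2*l + 1) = l*(l - 1)*(l + 1)*(l + 1)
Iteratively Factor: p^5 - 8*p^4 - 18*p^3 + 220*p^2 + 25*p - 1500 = (p - 5)*(p^4 - 3*p^3 - 33*p^2 + 55*p + 300) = (p - 5)^2*(p^3 + 2*p^2 - 23*p - 60) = (p - 5)^2*(p + 3)*(p^2 - p - 20) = (p - 5)^2*(p + 3)*(p + 4)*(p - 5)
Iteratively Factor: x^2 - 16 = (x - 4)*(x + 4)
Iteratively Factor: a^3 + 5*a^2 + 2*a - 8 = (a - 1)*(a^2 + 6*a + 8) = (a - 1)*(a + 4)*(a + 2)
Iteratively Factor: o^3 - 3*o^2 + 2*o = (o - 1)*(o^2 - 2*o) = o*(o - 1)*(o - 2)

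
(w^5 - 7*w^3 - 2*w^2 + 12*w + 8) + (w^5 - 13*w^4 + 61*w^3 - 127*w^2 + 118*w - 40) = 2*w^5 - 13*w^4 + 54*w^3 - 129*w^2 + 130*w - 32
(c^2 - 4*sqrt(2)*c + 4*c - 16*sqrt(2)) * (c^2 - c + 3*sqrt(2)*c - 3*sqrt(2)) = c^4 - sqrt(2)*c^3 + 3*c^3 - 28*c^2 - 3*sqrt(2)*c^2 - 72*c + 4*sqrt(2)*c + 96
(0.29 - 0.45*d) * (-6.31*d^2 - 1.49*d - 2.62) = 2.8395*d^3 - 1.1594*d^2 + 0.7469*d - 0.7598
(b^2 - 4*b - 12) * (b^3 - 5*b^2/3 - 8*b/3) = b^5 - 17*b^4/3 - 8*b^3 + 92*b^2/3 + 32*b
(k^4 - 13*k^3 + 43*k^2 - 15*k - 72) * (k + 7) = k^5 - 6*k^4 - 48*k^3 + 286*k^2 - 177*k - 504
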